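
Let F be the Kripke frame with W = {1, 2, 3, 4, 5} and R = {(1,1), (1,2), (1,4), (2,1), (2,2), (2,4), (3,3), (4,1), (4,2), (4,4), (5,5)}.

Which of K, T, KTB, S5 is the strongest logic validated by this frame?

Reflexive (axiom T): yes — every world is R-related to itself.
Symmetric (axiom B): yes — every pair in R has its reverse in R.
Euclidean (axiom 5): yes — any two successors of a common world are R-related.
So F validates K, T, KTB, S5. The strongest is S5.

S5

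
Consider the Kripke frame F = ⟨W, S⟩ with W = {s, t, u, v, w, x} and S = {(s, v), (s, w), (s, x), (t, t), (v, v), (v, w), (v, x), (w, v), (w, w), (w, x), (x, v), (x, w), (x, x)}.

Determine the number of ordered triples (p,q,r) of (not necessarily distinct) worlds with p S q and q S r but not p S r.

0

S is transitive; there are no such tuples.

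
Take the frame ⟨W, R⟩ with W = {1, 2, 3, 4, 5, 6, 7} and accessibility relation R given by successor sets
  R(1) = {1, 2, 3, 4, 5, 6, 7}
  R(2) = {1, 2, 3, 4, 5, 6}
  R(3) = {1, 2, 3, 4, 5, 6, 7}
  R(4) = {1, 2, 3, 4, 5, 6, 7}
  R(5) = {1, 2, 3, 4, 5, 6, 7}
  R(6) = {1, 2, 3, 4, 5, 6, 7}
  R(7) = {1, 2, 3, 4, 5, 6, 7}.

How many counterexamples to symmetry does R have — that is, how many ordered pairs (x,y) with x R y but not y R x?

1

Enumerating: (7,2).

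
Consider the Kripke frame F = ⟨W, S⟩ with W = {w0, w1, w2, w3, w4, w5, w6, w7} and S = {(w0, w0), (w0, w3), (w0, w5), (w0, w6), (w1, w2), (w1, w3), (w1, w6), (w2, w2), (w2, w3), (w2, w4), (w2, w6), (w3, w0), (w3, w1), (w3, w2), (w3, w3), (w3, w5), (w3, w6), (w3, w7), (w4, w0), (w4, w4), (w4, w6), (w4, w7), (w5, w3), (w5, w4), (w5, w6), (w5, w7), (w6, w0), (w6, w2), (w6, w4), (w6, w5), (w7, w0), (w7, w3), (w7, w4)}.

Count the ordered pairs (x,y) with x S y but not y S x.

Enumerating: (w0,w5), (w1,w2), (w1,w6), (w2,w4), (w3,w6), (w4,w0), (w5,w4), (w5,w7), (w7,w0).

9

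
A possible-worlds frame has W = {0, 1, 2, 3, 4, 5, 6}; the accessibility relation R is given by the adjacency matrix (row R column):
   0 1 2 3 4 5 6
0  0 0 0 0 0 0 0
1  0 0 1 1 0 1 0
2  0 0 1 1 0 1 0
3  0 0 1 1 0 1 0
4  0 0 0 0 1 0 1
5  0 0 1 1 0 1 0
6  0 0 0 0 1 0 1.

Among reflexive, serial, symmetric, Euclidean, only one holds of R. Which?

Euclidean

Reflexive: no — 0 is not related to itself.
Serial: no — 0 has no R-successor.
Symmetric: no — 1 R 2 but not 2 R 1.
Euclidean: yes — any two successors of a common world are R-related.
Only Euclidean holds.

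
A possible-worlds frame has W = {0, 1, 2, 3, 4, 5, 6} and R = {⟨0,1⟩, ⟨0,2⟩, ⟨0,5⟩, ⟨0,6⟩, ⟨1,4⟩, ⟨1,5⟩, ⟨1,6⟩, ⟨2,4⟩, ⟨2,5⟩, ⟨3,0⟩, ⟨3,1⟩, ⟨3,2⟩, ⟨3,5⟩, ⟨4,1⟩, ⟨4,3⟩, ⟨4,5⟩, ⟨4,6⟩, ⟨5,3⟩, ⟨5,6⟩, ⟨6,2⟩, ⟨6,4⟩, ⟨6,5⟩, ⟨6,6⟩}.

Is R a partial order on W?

No

Reflexive: no — 0 is not related to itself.
Transitive: no — 0 R 1 and 1 R 4, but not 0 R 4.
Antisymmetric: no — 1 R 4 and 4 R 1 with 1 ≠ 4.
So R is not a partial order.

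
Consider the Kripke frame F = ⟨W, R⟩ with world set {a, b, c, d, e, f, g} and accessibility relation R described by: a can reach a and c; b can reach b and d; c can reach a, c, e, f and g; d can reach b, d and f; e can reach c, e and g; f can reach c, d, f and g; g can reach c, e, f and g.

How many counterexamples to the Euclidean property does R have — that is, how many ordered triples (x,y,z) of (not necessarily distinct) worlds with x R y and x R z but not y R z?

16

Enumerating: (c,a,e), (c,a,f), (c,a,g), (c,e,a), (c,e,f), (c,f,a), (c,f,e), (c,g,a), (d,b,f), (d,f,b), (f,c,d), (f,d,c), (f,d,g), (f,g,d), (g,e,f), (g,f,e).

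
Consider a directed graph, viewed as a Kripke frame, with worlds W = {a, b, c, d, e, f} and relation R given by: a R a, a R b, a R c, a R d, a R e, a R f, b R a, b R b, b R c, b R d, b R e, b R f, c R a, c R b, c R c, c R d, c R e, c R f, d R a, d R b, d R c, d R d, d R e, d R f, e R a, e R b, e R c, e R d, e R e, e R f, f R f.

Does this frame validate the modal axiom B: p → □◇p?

Axiom B corresponds to the accessibility relation being symmetric.
Symmetric: no — a R f but not f R a.

No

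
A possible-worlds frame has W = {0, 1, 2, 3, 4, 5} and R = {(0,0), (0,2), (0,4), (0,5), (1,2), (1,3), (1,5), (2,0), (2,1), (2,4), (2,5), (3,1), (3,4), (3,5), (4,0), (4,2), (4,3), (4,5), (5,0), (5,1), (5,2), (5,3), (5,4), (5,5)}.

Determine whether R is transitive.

No

Transitive: no — 0 R 2 and 2 R 1, but not 0 R 1.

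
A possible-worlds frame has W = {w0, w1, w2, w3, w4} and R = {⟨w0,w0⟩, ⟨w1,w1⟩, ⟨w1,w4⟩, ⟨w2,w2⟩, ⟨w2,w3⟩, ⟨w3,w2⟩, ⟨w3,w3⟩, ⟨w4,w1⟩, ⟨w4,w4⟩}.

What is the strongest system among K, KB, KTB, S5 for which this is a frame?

S5

Symmetric (axiom B): yes — every pair in R has its reverse in R.
Reflexive (axiom T): yes — every world is R-related to itself.
Euclidean (axiom 5): yes — any two successors of a common world are R-related.
So F validates K, KB, KTB, S5. The strongest is S5.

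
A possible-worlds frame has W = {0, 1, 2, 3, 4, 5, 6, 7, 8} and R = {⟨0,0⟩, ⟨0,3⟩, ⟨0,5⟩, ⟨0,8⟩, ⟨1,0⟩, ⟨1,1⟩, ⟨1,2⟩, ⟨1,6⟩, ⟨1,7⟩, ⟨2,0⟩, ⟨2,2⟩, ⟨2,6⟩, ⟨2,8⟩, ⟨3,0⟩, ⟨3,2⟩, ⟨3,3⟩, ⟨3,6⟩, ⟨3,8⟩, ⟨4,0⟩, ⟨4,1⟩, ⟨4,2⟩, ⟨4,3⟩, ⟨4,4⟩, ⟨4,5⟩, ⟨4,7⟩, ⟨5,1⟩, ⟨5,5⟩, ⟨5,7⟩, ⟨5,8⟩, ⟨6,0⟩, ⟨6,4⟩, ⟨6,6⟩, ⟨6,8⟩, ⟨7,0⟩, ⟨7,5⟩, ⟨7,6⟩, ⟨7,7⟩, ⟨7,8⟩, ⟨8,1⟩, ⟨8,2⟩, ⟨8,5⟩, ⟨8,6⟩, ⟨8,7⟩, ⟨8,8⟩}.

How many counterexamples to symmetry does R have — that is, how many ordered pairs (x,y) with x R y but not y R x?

Enumerating: (0,5), (0,8), (1,0), (1,2), (1,6), (1,7), (2,0), (2,6), (3,2), (3,6), (3,8), (4,0), … and 11 more.
Total: 23.

23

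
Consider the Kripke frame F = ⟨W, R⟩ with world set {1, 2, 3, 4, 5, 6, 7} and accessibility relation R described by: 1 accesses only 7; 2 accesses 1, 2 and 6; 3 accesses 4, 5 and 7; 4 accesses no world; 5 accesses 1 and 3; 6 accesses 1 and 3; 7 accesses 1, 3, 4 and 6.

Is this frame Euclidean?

Euclidean: no — 2 R 1 and 2 R 6, but not 1 R 6.

No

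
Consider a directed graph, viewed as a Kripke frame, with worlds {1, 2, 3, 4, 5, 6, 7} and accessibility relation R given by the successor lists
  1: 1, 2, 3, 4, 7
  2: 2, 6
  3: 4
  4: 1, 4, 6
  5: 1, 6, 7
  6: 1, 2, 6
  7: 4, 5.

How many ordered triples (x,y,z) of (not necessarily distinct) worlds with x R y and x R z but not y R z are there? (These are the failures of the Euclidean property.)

27

Enumerating: (1,2,1), (1,2,3), (1,2,4), (1,2,7), (1,3,1), (1,3,2), (1,3,3), (1,3,7), (1,4,2), (1,4,3), (1,4,7), (1,7,1), … and 15 more.
Total: 27.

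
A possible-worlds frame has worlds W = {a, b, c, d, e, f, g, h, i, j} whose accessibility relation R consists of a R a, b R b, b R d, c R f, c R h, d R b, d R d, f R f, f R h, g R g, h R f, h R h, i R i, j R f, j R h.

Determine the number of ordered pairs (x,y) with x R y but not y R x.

Enumerating: (c,f), (c,h), (j,f), (j,h).

4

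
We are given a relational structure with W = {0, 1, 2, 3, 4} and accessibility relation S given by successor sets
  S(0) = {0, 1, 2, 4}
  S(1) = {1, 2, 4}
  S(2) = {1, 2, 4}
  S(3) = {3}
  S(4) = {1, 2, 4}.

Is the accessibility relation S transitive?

Transitive: yes — every two-step S-path is closed by a direct edge.

Yes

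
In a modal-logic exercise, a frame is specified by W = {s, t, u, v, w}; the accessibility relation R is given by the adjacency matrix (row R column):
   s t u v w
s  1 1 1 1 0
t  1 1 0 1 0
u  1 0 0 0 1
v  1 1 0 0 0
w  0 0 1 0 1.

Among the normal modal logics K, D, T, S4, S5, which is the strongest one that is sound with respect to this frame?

D

Serial (axiom D): yes — every world has a successor (e.g. s R s).
Reflexive (axiom T): no — u is not related to itself.
Transitive (axiom 4): no — s R u and u R w, but not s R w.
Euclidean (axiom 5): no — s R t and s R u, but not t R u.
So F validates K, D; T would additionally require R to be reflexive. The strongest is D.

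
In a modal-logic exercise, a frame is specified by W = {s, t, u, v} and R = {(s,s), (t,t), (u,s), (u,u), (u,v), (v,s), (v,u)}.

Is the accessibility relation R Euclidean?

No

Euclidean: no — u R s and u R v, but not s R v.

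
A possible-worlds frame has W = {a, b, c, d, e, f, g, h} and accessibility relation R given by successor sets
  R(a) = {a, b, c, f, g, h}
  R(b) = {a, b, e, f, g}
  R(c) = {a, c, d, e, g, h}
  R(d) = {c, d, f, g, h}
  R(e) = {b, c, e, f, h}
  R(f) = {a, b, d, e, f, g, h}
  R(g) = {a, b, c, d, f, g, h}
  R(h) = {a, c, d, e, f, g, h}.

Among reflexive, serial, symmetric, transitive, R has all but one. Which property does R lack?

Reflexive: yes — every world is R-related to itself.
Serial: yes — every world has a successor (e.g. a R a).
Symmetric: yes — every pair in R has its reverse in R.
Transitive: no — a R b and b R e, but not a R e.
Only transitive fails.

transitive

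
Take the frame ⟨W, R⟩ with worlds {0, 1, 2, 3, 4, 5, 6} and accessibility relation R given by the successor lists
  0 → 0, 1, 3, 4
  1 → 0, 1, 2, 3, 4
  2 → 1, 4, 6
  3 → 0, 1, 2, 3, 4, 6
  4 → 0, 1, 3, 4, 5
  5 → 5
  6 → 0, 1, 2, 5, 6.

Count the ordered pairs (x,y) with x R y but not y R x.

Enumerating: (2,4), (3,2), (3,6), (4,5), (6,0), (6,1), (6,5).

7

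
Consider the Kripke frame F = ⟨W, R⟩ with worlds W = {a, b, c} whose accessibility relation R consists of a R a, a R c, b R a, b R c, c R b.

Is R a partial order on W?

No

Reflexive: no — b is not related to itself.
Transitive: no — a R c and c R b, but not a R b.
Antisymmetric: no — b R c and c R b with b ≠ c.
So R is not a partial order.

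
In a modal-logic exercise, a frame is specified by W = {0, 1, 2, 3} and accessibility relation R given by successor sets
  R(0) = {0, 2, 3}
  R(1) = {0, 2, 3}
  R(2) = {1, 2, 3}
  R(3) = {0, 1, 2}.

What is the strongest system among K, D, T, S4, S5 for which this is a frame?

Serial (axiom D): yes — every world has a successor (e.g. 0 R 0).
Reflexive (axiom T): no — 1 is not related to itself.
Transitive (axiom 4): no — 0 R 2 and 2 R 1, but not 0 R 1.
Euclidean (axiom 5): no — 1 R 2 and 1 R 0, but not 2 R 0.
So F validates K, D; T would additionally require R to be reflexive. The strongest is D.

D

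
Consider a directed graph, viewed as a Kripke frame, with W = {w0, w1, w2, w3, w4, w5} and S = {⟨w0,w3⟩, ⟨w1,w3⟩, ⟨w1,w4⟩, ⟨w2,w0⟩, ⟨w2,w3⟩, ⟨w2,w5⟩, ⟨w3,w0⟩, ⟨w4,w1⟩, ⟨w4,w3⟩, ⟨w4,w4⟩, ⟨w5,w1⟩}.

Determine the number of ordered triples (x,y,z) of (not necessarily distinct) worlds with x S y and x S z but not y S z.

Enumerating: (w0,w3,w3), (w1,w3,w3), (w1,w3,w4), (w2,w0,w0), (w2,w0,w5), (w2,w3,w3), (w2,w3,w5), (w2,w5,w0), (w2,w5,w3), (w2,w5,w5), (w3,w0,w0), (w4,w1,w1), (w4,w3,w1), (w4,w3,w3), (w4,w3,w4), (w5,w1,w1).

16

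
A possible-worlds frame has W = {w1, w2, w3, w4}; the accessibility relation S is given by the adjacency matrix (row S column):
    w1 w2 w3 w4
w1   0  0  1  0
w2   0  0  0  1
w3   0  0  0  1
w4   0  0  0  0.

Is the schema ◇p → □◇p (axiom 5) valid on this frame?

No

By correspondence theory, 5 is valid on a frame iff S is Euclidean.
Euclidean: no — w1 S w3 and w1 S w3, but not w3 S w3.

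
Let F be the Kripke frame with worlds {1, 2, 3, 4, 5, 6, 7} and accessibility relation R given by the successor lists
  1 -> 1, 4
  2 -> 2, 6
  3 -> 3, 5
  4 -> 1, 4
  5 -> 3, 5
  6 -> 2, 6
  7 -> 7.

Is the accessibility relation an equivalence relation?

Reflexive: yes — every world is R-related to itself.
Symmetric: yes — every pair in R has its reverse in R.
Transitive: yes — every two-step R-path is closed by a direct edge.
So R is an equivalence relation.

Yes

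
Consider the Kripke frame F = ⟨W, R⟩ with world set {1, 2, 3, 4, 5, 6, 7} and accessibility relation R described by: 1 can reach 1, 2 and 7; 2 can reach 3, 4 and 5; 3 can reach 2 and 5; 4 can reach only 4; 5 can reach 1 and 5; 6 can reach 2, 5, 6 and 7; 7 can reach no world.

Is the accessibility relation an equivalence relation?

No

Reflexive: no — 2 is not related to itself.
Symmetric: no — 1 R 2 but not 2 R 1.
Transitive: no — 1 R 2 and 2 R 3, but not 1 R 3.
So R is not an equivalence relation.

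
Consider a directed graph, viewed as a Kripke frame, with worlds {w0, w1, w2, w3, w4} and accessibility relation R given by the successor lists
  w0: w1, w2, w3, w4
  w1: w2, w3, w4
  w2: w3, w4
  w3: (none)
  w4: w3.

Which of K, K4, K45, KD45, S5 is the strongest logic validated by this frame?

K4

Transitive (axiom 4): yes — every two-step R-path is closed by a direct edge.
Euclidean (axiom 5): no — w0 R w2 and w0 R w1, but not w2 R w1.
Serial (axiom D): no — w3 has no R-successor.
Reflexive (axiom T): no — w0 is not related to itself.
So F validates K, K4; K45 would additionally require R to be Euclidean. The strongest is K4.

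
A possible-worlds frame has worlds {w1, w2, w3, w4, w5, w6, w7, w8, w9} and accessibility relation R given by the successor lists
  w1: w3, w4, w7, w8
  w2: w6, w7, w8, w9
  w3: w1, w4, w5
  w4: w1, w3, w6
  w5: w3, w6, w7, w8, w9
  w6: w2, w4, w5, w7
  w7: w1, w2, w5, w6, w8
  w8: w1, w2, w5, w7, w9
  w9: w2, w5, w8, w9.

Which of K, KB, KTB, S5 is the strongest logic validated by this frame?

KB

Symmetric (axiom B): yes — every pair in R has its reverse in R.
Reflexive (axiom T): no — w1 is not related to itself.
Euclidean (axiom 5): no — w1 R w3 and w1 R w7, but not w3 R w7.
So F validates K, KB; KTB would additionally require R to be reflexive. The strongest is KB.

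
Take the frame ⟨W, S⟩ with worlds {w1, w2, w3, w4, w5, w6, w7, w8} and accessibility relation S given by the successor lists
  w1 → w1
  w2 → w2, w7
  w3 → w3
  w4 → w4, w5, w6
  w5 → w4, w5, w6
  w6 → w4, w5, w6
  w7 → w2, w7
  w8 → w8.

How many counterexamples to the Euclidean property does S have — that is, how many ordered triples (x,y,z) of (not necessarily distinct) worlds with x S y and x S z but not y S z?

S is Euclidean; there are no such tuples.

0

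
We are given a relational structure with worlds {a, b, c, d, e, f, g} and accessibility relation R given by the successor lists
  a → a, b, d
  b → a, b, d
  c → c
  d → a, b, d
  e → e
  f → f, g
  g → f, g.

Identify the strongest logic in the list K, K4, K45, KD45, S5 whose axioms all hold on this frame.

Transitive (axiom 4): yes — every two-step R-path is closed by a direct edge.
Euclidean (axiom 5): yes — any two successors of a common world are R-related.
Serial (axiom D): yes — every world has a successor (e.g. a R a).
Reflexive (axiom T): yes — every world is R-related to itself.
So F validates K, K4, K45, KD45, S5. The strongest is S5.

S5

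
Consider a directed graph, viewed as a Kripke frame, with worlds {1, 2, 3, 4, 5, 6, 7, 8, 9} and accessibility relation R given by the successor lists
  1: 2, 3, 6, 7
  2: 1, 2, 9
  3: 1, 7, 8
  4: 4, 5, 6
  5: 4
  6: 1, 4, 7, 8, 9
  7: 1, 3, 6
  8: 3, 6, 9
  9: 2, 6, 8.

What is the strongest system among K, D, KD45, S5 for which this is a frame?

D

Serial (axiom D): yes — every world has a successor (e.g. 1 R 2).
Euclidean (axiom 5): no — 1 R 2 and 1 R 3, but not 2 R 3.
Transitive (axiom 4): no — 1 R 2 and 2 R 9, but not 1 R 9.
Reflexive (axiom T): no — 1 is not related to itself.
So F validates K, D; KD45 would additionally require R to be Euclidean and transitive. The strongest is D.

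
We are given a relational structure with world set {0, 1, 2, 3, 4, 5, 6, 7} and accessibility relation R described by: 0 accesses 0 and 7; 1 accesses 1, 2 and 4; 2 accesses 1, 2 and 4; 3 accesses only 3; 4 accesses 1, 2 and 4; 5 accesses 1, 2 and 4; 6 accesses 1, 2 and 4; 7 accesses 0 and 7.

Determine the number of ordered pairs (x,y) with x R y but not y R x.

6

Enumerating: (5,1), (5,2), (5,4), (6,1), (6,2), (6,4).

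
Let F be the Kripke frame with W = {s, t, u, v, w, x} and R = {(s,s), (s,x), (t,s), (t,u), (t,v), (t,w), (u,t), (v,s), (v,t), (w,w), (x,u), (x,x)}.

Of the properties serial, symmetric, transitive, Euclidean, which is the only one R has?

serial

Serial: yes — every world has a successor (e.g. s R s).
Symmetric: no — s R x but not x R s.
Transitive: no — s R x and x R u, but not s R u.
Euclidean: no — t R s and t R u, but not s R u.
Only serial holds.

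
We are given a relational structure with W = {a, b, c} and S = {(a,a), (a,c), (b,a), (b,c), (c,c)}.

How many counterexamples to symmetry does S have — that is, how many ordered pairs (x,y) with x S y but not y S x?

3

Enumerating: (a,c), (b,a), (b,c).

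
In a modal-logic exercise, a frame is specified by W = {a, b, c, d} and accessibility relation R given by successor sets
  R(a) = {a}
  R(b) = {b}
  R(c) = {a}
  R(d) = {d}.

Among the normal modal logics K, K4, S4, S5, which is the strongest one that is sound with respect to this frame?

Transitive (axiom 4): yes — every two-step R-path is closed by a direct edge.
Reflexive (axiom T): no — c is not related to itself.
Euclidean (axiom 5): yes — any two successors of a common world are R-related.
So F validates K, K4; S4 would additionally require R to be reflexive. The strongest is K4.

K4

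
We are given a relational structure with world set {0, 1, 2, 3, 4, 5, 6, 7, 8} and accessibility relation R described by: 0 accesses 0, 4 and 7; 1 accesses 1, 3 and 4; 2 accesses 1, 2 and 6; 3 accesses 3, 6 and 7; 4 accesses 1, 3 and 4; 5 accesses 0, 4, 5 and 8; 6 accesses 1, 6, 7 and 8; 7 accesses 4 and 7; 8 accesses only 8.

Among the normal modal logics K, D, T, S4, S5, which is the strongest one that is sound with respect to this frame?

Serial (axiom D): yes — every world has a successor (e.g. 0 R 0).
Reflexive (axiom T): yes — every world is R-related to itself.
Transitive (axiom 4): no — 0 R 4 and 4 R 1, but not 0 R 1.
Euclidean (axiom 5): no — 0 R 4 and 0 R 7, but not 4 R 7.
So F validates K, D, T; S4 would additionally require R to be transitive. The strongest is T.

T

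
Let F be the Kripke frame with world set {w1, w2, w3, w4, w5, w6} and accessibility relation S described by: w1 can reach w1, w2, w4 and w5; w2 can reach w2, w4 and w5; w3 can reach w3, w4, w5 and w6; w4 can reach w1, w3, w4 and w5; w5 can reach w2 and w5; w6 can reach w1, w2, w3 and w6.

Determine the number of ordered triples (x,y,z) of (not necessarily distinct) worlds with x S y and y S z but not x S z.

17

Enumerating: (w1,w4,w3), (w2,w4,w1), (w2,w4,w3), (w3,w4,w1), (w3,w5,w2), (w3,w6,w1), (w3,w6,w2), (w4,w1,w2), (w4,w3,w6), (w4,w5,w2), (w5,w2,w4), (w6,w1,w4), (w6,w1,w5), (w6,w2,w4), (w6,w2,w5), (w6,w3,w4), (w6,w3,w5).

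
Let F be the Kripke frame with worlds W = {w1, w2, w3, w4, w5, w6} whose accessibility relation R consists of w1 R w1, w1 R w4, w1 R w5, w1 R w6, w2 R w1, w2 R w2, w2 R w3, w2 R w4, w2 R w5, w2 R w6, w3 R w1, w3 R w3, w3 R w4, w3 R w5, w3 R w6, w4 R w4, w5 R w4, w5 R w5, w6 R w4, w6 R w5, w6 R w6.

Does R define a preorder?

Reflexive: yes — every world is R-related to itself.
Transitive: yes — every two-step R-path is closed by a direct edge.
So R is a preorder.

Yes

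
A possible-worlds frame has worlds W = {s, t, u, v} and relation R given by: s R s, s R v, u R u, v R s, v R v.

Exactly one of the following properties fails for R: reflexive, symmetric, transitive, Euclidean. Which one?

Reflexive: no — t is not related to itself.
Symmetric: yes — every pair in R has its reverse in R.
Transitive: yes — every two-step R-path is closed by a direct edge.
Euclidean: yes — any two successors of a common world are R-related.
Only reflexive fails.

reflexive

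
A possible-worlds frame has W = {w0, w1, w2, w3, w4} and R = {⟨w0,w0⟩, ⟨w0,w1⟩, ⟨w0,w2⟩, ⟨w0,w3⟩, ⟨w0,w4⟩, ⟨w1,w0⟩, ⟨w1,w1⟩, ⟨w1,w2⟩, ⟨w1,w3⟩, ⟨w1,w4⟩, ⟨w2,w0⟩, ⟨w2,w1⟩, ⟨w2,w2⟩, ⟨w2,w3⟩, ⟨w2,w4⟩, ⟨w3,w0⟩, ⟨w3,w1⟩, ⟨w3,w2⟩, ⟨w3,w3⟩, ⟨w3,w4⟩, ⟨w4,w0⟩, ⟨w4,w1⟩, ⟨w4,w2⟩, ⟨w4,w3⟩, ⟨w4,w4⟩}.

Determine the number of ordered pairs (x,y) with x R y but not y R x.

R is symmetric; there are no such tuples.

0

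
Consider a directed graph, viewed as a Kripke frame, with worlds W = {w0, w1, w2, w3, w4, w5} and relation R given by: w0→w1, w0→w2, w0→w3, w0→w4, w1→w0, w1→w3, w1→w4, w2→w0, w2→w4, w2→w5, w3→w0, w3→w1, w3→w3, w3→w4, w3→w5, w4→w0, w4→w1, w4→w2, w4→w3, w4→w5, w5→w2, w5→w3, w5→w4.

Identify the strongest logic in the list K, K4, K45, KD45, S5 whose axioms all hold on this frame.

Transitive (axiom 4): no — w0 R w2 and w2 R w5, but not w0 R w5.
Euclidean (axiom 5): no — w0 R w1 and w0 R w2, but not w1 R w2.
Serial (axiom D): yes — every world has a successor (e.g. w0 R w1).
Reflexive (axiom T): no — w0 is not related to itself.
So F validates K; K4 would additionally require R to be transitive. The strongest is K.

K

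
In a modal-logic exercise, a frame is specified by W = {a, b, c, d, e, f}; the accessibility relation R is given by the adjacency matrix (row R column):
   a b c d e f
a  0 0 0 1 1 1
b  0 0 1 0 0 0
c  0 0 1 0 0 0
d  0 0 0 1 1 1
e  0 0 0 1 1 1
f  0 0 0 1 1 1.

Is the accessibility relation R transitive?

Transitive: yes — every two-step R-path is closed by a direct edge.

Yes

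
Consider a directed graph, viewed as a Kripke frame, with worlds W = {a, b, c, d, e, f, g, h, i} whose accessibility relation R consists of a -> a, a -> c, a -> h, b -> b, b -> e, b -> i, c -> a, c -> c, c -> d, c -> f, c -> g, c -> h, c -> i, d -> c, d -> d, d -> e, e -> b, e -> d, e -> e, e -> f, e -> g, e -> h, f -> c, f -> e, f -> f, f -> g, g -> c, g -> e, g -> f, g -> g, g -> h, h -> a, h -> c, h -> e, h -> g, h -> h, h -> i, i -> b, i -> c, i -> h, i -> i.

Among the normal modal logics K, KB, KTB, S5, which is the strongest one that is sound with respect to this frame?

KTB

Symmetric (axiom B): yes — every pair in R has its reverse in R.
Reflexive (axiom T): yes — every world is R-related to itself.
Euclidean (axiom 5): no — b R e and b R i, but not e R i.
So F validates K, KB, KTB; S5 would additionally require R to be Euclidean. The strongest is KTB.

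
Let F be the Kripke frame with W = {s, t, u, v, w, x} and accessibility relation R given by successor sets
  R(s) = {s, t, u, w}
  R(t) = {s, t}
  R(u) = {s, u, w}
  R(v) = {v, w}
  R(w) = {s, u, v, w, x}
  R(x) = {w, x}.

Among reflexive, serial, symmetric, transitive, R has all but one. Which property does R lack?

transitive

Reflexive: yes — every world is R-related to itself.
Serial: yes — every world has a successor (e.g. s R s).
Symmetric: yes — every pair in R has its reverse in R.
Transitive: no — s R w and w R v, but not s R v.
Only transitive fails.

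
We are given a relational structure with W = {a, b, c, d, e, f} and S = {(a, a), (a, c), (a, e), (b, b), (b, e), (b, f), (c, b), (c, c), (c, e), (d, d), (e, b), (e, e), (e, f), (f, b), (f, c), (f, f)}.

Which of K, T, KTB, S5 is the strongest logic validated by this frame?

Reflexive (axiom T): yes — every world is S-related to itself.
Symmetric (axiom B): no — a S c but not c S a.
Euclidean (axiom 5): no — a S e and a S c, but not e S c.
So F validates K, T; KTB would additionally require S to be symmetric. The strongest is T.

T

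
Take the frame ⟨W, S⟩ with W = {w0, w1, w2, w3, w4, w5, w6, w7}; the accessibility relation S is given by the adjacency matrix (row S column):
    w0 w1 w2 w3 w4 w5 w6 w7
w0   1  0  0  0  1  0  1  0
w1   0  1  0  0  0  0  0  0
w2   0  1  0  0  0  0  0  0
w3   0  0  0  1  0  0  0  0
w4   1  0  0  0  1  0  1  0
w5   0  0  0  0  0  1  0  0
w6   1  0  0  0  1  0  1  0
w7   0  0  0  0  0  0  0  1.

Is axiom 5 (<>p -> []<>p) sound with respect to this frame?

Axiom 5 corresponds to the accessibility relation being Euclidean.
Euclidean: yes — any two successors of a common world are S-related.

Yes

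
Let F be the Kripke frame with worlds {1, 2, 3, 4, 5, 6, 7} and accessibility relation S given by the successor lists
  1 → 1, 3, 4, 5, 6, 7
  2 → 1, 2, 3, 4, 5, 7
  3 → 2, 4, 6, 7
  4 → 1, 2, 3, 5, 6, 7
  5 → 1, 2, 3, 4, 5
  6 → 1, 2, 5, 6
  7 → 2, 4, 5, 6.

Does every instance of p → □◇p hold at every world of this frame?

By correspondence theory, B is valid on a frame iff S is symmetric.
Symmetric: no — 1 S 3 but not 3 S 1.

No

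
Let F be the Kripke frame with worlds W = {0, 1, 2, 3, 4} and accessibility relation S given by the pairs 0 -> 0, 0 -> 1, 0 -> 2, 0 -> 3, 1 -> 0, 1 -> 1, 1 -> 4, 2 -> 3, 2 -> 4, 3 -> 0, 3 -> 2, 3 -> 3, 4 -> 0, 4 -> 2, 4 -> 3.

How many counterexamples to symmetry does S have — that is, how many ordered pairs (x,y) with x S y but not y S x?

Enumerating: (0,2), (1,4), (4,0), (4,3).

4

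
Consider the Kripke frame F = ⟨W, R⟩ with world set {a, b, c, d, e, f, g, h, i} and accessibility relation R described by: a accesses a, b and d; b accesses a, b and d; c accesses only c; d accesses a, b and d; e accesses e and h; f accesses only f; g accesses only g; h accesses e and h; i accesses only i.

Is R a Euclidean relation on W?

Euclidean: yes — any two successors of a common world are R-related.

Yes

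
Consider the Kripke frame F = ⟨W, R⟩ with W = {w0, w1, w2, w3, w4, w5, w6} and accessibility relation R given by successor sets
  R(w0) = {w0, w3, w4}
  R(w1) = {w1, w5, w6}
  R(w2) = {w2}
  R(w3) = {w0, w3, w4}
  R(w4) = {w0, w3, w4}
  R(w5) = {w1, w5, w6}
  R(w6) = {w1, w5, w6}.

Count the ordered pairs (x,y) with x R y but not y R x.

R is symmetric; there are no such tuples.

0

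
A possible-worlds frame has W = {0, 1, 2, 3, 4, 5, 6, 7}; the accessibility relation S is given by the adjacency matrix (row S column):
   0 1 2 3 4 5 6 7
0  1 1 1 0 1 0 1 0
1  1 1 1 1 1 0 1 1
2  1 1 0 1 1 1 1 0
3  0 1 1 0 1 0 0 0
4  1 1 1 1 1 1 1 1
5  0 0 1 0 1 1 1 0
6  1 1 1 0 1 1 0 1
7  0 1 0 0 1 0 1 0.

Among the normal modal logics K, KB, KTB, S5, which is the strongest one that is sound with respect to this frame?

KB

Symmetric (axiom B): yes — every pair in S has its reverse in S.
Reflexive (axiom T): no — 2 is not related to itself.
Euclidean (axiom 5): no — 1 S 0 and 1 S 3, but not 0 S 3.
So F validates K, KB; KTB would additionally require S to be reflexive. The strongest is KB.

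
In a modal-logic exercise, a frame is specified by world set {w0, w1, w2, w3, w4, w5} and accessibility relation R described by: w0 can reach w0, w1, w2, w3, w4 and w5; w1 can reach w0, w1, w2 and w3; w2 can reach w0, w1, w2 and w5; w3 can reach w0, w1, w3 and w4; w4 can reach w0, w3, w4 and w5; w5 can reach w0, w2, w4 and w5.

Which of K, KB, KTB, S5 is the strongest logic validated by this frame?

KTB

Symmetric (axiom B): yes — every pair in R has its reverse in R.
Reflexive (axiom T): yes — every world is R-related to itself.
Euclidean (axiom 5): no — w0 R w1 and w0 R w4, but not w1 R w4.
So F validates K, KB, KTB; S5 would additionally require R to be Euclidean. The strongest is KTB.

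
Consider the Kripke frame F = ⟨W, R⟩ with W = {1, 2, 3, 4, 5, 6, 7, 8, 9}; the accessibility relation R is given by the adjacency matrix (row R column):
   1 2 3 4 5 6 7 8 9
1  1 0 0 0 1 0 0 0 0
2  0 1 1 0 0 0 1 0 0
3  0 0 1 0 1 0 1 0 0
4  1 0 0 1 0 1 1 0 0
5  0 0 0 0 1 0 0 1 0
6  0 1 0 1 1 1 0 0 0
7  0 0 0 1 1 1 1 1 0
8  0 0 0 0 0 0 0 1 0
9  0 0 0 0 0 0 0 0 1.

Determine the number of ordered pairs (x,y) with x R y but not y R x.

12

Enumerating: (1,5), (2,3), (2,7), (3,5), (3,7), (4,1), (5,8), (6,2), (6,5), (7,5), (7,6), (7,8).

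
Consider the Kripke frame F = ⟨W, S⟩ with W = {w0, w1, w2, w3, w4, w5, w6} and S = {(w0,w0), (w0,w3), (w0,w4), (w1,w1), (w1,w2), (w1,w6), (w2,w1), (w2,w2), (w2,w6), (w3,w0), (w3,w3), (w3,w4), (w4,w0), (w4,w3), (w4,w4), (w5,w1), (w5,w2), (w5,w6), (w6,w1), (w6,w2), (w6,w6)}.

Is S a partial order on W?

No

Reflexive: no — w5 is not related to itself.
Transitive: yes — every two-step S-path is closed by a direct edge.
Antisymmetric: no — w0 S w3 and w3 S w0 with w0 ≠ w3.
So S is not a partial order.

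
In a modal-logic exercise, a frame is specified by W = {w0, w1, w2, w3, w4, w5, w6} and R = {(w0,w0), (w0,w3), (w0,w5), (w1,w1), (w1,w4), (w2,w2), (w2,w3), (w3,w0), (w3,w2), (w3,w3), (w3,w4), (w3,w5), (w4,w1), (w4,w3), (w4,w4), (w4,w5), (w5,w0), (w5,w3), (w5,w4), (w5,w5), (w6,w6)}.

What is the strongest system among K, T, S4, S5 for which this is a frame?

Reflexive (axiom T): yes — every world is R-related to itself.
Transitive (axiom 4): no — w0 R w3 and w3 R w2, but not w0 R w2.
Euclidean (axiom 5): no — w3 R w0 and w3 R w2, but not w0 R w2.
So F validates K, T; S4 would additionally require R to be transitive. The strongest is T.

T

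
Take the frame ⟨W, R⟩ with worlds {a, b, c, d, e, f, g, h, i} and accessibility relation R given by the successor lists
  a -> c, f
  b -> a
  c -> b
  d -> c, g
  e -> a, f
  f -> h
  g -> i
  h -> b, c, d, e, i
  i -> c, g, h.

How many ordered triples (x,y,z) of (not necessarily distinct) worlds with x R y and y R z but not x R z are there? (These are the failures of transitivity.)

Enumerating: (a,c,b), (a,f,h), (b,a,c), (b,a,f), (c,b,a), (d,c,b), (d,g,i), (e,a,c), (e,f,h), (f,h,b), (f,h,c), (f,h,d), … and 17 more.
Total: 29.

29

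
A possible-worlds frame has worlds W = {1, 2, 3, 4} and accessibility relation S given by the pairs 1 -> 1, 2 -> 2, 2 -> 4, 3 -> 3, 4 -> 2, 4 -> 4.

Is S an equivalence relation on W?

Reflexive: yes — every world is S-related to itself.
Symmetric: yes — every pair in S has its reverse in S.
Transitive: yes — every two-step S-path is closed by a direct edge.
So S is an equivalence relation.

Yes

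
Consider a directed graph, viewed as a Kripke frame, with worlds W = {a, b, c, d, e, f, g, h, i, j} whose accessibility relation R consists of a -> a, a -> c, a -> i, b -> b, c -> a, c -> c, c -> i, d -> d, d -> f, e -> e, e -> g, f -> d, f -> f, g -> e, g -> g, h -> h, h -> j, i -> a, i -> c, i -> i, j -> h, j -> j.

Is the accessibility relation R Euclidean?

Euclidean: yes — any two successors of a common world are R-related.

Yes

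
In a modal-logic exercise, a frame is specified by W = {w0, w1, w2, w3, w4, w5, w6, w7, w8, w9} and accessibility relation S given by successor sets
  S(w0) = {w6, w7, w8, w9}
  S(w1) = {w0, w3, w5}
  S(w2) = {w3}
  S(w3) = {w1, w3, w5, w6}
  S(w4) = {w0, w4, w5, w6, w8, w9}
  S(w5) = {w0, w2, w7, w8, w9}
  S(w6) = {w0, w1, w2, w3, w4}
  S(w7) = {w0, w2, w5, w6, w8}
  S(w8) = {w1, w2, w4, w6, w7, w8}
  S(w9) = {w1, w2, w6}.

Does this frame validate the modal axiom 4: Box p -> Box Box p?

No

By correspondence theory, 4 is valid on a frame iff S is transitive.
Transitive: no — w0 S w6 and w6 S w1, but not w0 S w1.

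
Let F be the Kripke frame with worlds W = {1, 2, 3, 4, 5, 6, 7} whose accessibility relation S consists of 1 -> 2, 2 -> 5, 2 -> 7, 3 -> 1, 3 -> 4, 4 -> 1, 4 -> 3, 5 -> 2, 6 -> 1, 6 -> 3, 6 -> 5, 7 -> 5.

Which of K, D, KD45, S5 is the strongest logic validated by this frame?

Serial (axiom D): yes — every world has a successor (e.g. 1 S 2).
Euclidean (axiom 5): no — 2 S 5 and 2 S 7, but not 5 S 7.
Transitive (axiom 4): no — 1 S 2 and 2 S 5, but not 1 S 5.
Reflexive (axiom T): no — 1 is not related to itself.
So F validates K, D; KD45 would additionally require S to be Euclidean and transitive. The strongest is D.

D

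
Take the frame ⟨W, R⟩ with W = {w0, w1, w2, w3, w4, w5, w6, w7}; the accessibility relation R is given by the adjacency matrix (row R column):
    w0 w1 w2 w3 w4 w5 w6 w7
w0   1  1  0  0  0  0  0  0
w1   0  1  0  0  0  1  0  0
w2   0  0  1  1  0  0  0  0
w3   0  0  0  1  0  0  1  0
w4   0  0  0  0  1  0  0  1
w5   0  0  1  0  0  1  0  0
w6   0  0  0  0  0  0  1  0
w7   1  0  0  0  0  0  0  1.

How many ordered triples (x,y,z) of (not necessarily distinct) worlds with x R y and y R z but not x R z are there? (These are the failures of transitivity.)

6

Enumerating: (w0,w1,w5), (w1,w5,w2), (w2,w3,w6), (w4,w7,w0), (w5,w2,w3), (w7,w0,w1).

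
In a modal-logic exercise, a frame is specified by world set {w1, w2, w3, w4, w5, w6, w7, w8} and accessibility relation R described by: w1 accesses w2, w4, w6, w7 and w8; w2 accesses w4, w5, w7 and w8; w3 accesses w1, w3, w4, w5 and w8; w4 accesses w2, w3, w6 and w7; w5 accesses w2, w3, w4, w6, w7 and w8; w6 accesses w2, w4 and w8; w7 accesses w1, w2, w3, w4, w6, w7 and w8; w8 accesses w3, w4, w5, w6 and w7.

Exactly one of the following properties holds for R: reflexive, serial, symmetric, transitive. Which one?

serial

Reflexive: no — w1 is not related to itself.
Serial: yes — every world has a successor (e.g. w1 R w2).
Symmetric: no — w1 R w2 but not w2 R w1.
Transitive: no — w1 R w2 and w2 R w5, but not w1 R w5.
Only serial holds.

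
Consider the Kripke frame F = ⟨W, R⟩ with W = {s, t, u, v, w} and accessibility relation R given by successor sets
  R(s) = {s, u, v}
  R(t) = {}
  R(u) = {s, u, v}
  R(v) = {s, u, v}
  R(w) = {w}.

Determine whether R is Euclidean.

Yes

Euclidean: yes — any two successors of a common world are R-related.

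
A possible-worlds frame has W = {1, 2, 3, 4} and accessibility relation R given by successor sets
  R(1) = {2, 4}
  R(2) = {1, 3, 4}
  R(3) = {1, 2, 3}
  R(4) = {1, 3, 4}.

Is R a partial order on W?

Reflexive: no — 1 is not related to itself.
Transitive: no — 1 R 2 and 2 R 3, but not 1 R 3.
Antisymmetric: no — 1 R 2 and 2 R 1 with 1 ≠ 2.
So R is not a partial order.

No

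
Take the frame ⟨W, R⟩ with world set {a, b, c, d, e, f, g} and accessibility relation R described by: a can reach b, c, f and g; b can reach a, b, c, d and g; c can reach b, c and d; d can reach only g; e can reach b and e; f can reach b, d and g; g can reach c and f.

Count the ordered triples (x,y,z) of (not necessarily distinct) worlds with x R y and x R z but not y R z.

Enumerating: (a,b,f), (a,c,f), (a,c,g), (a,f,c), (a,f,f), (a,g,b), (a,g,g), (b,a,a), (b,a,d), (b,c,a), (b,c,g), (b,d,a), … and 20 more.
Total: 32.

32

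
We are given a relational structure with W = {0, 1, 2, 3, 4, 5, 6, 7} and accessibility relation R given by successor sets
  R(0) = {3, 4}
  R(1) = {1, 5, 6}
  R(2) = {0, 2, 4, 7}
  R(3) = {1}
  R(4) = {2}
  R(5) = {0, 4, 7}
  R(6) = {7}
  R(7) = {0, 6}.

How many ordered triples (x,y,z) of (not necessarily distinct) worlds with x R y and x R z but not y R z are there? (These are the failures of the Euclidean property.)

Enumerating: (0,3,3), (0,3,4), (0,4,3), (0,4,4), (1,5,1), (1,5,5), (1,5,6), (1,6,1), (1,6,5), (1,6,6), (2,0,0), (2,0,2), … and 19 more.
Total: 31.

31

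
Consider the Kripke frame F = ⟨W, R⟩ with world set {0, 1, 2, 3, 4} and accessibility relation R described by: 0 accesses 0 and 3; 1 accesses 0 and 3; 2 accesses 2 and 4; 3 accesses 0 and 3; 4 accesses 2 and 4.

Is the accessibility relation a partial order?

No

Reflexive: no — 1 is not related to itself.
Transitive: yes — every two-step R-path is closed by a direct edge.
Antisymmetric: no — 0 R 3 and 3 R 0 with 0 ≠ 3.
So R is not a partial order.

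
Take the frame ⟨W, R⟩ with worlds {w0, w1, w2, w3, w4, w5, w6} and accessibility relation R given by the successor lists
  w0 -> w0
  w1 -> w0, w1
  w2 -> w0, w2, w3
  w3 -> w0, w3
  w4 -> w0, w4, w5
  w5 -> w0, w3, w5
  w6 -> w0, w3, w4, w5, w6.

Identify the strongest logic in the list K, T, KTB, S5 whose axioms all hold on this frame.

Reflexive (axiom T): yes — every world is R-related to itself.
Symmetric (axiom B): no — w1 R w0 but not w0 R w1.
Euclidean (axiom 5): no — w2 R w0 and w2 R w3, but not w0 R w3.
So F validates K, T; KTB would additionally require R to be symmetric. The strongest is T.

T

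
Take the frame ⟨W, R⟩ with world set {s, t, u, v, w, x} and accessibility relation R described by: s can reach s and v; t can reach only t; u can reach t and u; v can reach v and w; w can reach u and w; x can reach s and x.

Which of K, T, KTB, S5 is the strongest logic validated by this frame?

T

Reflexive (axiom T): yes — every world is R-related to itself.
Symmetric (axiom B): no — s R v but not v R s.
Euclidean (axiom 5): no — s R v and s R s, but not v R s.
So F validates K, T; KTB would additionally require R to be symmetric. The strongest is T.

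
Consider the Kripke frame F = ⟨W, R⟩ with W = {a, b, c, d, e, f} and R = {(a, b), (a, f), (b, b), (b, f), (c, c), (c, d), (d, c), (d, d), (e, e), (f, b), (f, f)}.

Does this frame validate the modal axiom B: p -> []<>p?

No

The schema B characterises exactly the symmetric frames.
Symmetric: no — a R b but not b R a.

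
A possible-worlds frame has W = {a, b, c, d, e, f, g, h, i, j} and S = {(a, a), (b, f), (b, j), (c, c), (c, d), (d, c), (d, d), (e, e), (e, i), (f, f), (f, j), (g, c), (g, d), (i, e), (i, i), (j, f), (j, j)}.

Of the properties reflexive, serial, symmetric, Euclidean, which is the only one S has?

Euclidean

Reflexive: no — b is not related to itself.
Serial: no — h has no S-successor.
Symmetric: no — b S f but not f S b.
Euclidean: yes — any two successors of a common world are S-related.
Only Euclidean holds.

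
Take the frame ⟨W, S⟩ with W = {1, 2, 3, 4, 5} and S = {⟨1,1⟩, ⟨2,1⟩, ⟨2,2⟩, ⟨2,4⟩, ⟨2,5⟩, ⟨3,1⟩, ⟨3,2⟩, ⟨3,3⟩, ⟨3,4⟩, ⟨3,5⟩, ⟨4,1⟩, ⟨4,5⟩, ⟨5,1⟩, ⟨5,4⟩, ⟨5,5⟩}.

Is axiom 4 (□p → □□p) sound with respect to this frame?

No

By correspondence theory, 4 is valid on a frame iff S is transitive.
Transitive: no — 4 S 5 and 5 S 4, but not 4 S 4.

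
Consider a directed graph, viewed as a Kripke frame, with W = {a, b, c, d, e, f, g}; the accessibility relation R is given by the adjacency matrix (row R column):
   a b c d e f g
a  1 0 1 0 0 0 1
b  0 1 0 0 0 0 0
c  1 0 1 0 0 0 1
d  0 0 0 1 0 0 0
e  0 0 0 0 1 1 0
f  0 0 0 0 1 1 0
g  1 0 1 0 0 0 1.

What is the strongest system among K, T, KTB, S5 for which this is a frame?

Reflexive (axiom T): yes — every world is R-related to itself.
Symmetric (axiom B): yes — every pair in R has its reverse in R.
Euclidean (axiom 5): yes — any two successors of a common world are R-related.
So F validates K, T, KTB, S5. The strongest is S5.

S5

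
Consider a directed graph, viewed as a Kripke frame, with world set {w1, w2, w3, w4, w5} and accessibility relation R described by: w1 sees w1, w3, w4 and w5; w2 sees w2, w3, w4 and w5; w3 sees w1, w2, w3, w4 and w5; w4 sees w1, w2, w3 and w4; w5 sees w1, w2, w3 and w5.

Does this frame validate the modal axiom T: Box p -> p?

Yes

Axiom T corresponds to the accessibility relation being reflexive.
Reflexive: yes — every world is R-related to itself.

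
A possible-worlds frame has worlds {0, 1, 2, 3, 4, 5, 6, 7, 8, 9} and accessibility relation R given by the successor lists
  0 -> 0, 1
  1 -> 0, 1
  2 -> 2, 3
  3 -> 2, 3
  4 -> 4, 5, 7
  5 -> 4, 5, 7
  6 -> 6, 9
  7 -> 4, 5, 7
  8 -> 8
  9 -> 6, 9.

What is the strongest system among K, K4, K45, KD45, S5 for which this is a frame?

Transitive (axiom 4): yes — every two-step R-path is closed by a direct edge.
Euclidean (axiom 5): yes — any two successors of a common world are R-related.
Serial (axiom D): yes — every world has a successor (e.g. 0 R 0).
Reflexive (axiom T): yes — every world is R-related to itself.
So F validates K, K4, K45, KD45, S5. The strongest is S5.

S5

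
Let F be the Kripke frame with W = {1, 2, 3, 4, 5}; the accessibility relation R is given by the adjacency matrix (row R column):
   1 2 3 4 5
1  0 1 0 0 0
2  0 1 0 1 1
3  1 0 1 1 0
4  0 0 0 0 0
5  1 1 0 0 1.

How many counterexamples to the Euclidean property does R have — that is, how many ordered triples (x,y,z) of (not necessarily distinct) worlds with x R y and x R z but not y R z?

13

Enumerating: (2,4,2), (2,4,4), (2,4,5), (2,5,4), (3,1,1), (3,1,3), (3,1,4), (3,4,1), (3,4,3), (3,4,4), (5,1,1), (5,1,5), (5,2,1).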